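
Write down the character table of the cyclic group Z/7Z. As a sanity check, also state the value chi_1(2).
Character table of Z/7Z (irreps indexed chi_0,...,chi_6 with chi_k(m) = zeta_7^(k*m), zeta_7 = exp(2*pi*i/7)):
  irrep \ class  {0} (size 1)  {1} (size 1)    {2} (size 1)    {3} (size 1)    {4} (size 1)    {5} (size 1)    {6} (size 1)  
  chi_0          1             1               1               1               1               1               1             
  chi_1          1             exp(2*I*pi/7)   exp(4*I*pi/7)   exp(6*I*pi/7)   exp(-6*I*pi/7)  exp(-4*I*pi/7)  exp(-2*I*pi/7)
  chi_2          1             exp(4*I*pi/7)   exp(-6*I*pi/7)  exp(-2*I*pi/7)  exp(2*I*pi/7)   exp(6*I*pi/7)   exp(-4*I*pi/7)
  chi_3          1             exp(6*I*pi/7)   exp(-2*I*pi/7)  exp(4*I*pi/7)   exp(-4*I*pi/7)  exp(2*I*pi/7)   exp(-6*I*pi/7)
  chi_4          1             exp(-6*I*pi/7)  exp(2*I*pi/7)   exp(-4*I*pi/7)  exp(4*I*pi/7)   exp(-2*I*pi/7)  exp(6*I*pi/7) 
  chi_5          1             exp(-4*I*pi/7)  exp(6*I*pi/7)   exp(2*I*pi/7)   exp(-2*I*pi/7)  exp(-6*I*pi/7)  exp(4*I*pi/7) 
  chi_6          1             exp(-2*I*pi/7)  exp(-4*I*pi/7)  exp(-6*I*pi/7)  exp(6*I*pi/7)   exp(4*I*pi/7)   exp(2*I*pi/7) 

Spot check: chi_1(2) = zeta_7^(1*2) = zeta_7^2 = exp(4*I*pi/7).

Derivation: Z/7Z is abelian, so all 7 irreducible complex representations are 1-dimensional. They are given by chi_k(m) = zeta_7^(k*m) for k = 0,...,6. Row orthogonality: sum_m chi_k(m) conj(chi_l(m)) = 7 * [k = l].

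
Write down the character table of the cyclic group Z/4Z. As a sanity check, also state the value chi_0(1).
Character table of Z/4Z (irreps indexed chi_0,...,chi_3 with chi_k(m) = zeta_4^(k*m), zeta_4 = exp(2*pi*i/4)):
  irrep \ class  {0} (size 1)  {1} (size 1)  {2} (size 1)  {3} (size 1)
  chi_0          1             1             1             1           
  chi_1          1             I             -1            -I          
  chi_2          1             -1            1             -1          
  chi_3          1             -I            -1            I           

Spot check: chi_0(1) = zeta_4^(0*1) = zeta_4^0 = 1.

Explanation: Z/4Z is abelian, so all 4 irreducible complex representations are 1-dimensional. They are given by chi_k(m) = zeta_4^(k*m) for k = 0,...,3. Row orthogonality: sum_m chi_k(m) conj(chi_l(m)) = 4 * [k = l].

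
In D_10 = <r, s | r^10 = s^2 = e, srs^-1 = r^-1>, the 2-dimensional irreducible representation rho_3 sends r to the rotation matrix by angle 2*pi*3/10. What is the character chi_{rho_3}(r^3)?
chi_{rho_3}(r^3) = 2*cos(2*pi*3*3/10) = 1/2 + sqrt(5)/2

Why: rho_3(r^3) is rotation by angle 2*pi*3*3/10, whose trace is 2*cos(2*pi*3*3/10) = 1/2 + sqrt(5)/2.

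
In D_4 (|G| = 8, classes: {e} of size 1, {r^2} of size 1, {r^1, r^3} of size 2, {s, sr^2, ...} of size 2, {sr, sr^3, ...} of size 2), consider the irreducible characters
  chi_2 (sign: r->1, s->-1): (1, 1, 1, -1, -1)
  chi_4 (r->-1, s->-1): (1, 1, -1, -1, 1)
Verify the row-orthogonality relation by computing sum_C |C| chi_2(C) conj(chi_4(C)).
Sum = 0; so <chi_2, chi_4> = 0 (distinct irreducibles are orthogonal).

Solution. Compute term by term over conjugacy classes (|C| * chi_2(C) * conj(chi_4(C))):
  1*(1)*conj(1) + 1*(1)*conj(1) + 2*(1)*conj(-1) + 2*(-1)*conj(-1) + 2*(-1)*conj(1)
  = (1) + (1) + (-2) + (2) + (-2)
  = 0.
Dividing by |G| = 8 gives 0/8 = 0, matching the row-orthogonality relation <chi_2, chi_4> = [chi_2 = chi_4].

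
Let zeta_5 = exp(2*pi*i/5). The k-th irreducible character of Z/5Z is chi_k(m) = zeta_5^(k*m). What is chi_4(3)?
chi_4(3) = zeta_5^12 = exp(4*I*pi/5)

chi_4(3) = zeta_5^(4*3) = zeta_5^12. Since zeta_5^5 = 1, this equals zeta_5^2 = exp(2*pi*i*2/5) = exp(4*I*pi/5).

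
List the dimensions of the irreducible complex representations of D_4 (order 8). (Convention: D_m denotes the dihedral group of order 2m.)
Dimensions: 1, 1, 1, 1, 2

Solution. There are 5 irreducibles (= number of conjugacy classes). Their dimensions d_i satisfy sum d_i^2 = |G| = 8: 1 + 1 + 1 + 1 + 4 = 8.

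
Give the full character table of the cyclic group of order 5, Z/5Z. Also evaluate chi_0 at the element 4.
Character table of Z/5Z (irreps indexed chi_0,...,chi_4 with chi_k(m) = zeta_5^(k*m), zeta_5 = exp(2*pi*i/5)):
  irrep \ class  {0} (size 1)  {1} (size 1)    {2} (size 1)    {3} (size 1)    {4} (size 1)  
  chi_0          1             1               1               1               1             
  chi_1          1             exp(2*I*pi/5)   exp(4*I*pi/5)   exp(-4*I*pi/5)  exp(-2*I*pi/5)
  chi_2          1             exp(4*I*pi/5)   exp(-2*I*pi/5)  exp(2*I*pi/5)   exp(-4*I*pi/5)
  chi_3          1             exp(-4*I*pi/5)  exp(2*I*pi/5)   exp(-2*I*pi/5)  exp(4*I*pi/5) 
  chi_4          1             exp(-2*I*pi/5)  exp(-4*I*pi/5)  exp(4*I*pi/5)   exp(2*I*pi/5) 

Spot check: chi_0(4) = zeta_5^(0*4) = zeta_5^0 = 1.

Derivation: Z/5Z is abelian, so all 5 irreducible complex representations are 1-dimensional. They are given by chi_k(m) = zeta_5^(k*m) for k = 0,...,4. Row orthogonality: sum_m chi_k(m) conj(chi_l(m)) = 5 * [k = l].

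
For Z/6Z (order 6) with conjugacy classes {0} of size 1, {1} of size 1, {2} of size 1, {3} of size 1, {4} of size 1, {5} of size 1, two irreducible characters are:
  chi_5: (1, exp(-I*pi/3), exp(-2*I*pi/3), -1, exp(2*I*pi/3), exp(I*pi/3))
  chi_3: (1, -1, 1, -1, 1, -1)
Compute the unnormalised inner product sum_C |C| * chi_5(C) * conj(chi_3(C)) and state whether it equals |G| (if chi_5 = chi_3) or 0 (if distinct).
Sum = 0; so <chi_5, chi_3> = 0 (distinct irreducibles are orthogonal).

Derivation: Compute term by term over conjugacy classes (|C| * chi_5(C) * conj(chi_3(C))):
  1*(1)*conj(1) + 1*(exp(-I*pi/3))*conj(-1) + 1*(exp(-2*I*pi/3))*conj(1) + 1*(-1)*conj(-1) + 1*(exp(2*I*pi/3))*conj(1) + 1*(exp(I*pi/3))*conj(-1)
  = (1) + (-exp(-I*pi/3)) + (exp(-2*I*pi/3)) + (1) + (exp(2*I*pi/3)) + (-exp(I*pi/3))
  = 0.
(Exp terms are combined using exp(i*s)*conj(exp(i*t)) = exp(i*(s-t)), and sums of them are collapsed using the identity that for every m > 1 the m distinct m-th roots of unity sum to 0, e.g. 1 + exp(2*I*pi/3) + exp(-2*I*pi/3) = 0.)
Dividing by |G| = 6 gives 0/6 = 0, matching the row-orthogonality relation <chi_5, chi_3> = [chi_5 = chi_3].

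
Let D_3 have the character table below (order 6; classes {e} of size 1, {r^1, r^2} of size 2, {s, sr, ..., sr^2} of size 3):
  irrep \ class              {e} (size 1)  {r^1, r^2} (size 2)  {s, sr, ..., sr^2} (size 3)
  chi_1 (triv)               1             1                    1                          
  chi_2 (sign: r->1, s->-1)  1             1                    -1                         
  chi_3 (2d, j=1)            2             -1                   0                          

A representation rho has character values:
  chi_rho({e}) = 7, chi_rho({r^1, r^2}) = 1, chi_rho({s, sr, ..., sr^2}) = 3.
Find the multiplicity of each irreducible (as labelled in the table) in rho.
Multiplicities: chi_1: 3, chi_2: 0, chi_3: 2.

Justification: Use <chi_rho, chi> = (1/|G|) sum_C |C| * chi_rho(C) * conj(chi(C)) with |G| = 6 for each irreducible chi in the table:
  <chi_rho, chi_1> = (1/6)[1*(7)*conj(1) + 2*(1)*conj(1) + 3*(3)*conj(1)]
      = (1/6)[(7) + (2) + (9)] = 18/6 = 3
  <chi_rho, chi_2> = (1/6)[1*(7)*conj(1) + 2*(1)*conj(1) + 3*(3)*conj(-1)]
      = (1/6)[(7) + (2) + (-9)] = 0/6 = 0
  <chi_rho, chi_3> = (1/6)[1*(7)*conj(2) + 2*(1)*conj(-1) + 3*(3)*conj(0)]
      = (1/6)[(14) + (-2) + (0)] = 12/6 = 2
Dimension check: dim(rho) = sum (mult * dim) = 3*1 + 0*1 + 2*2 = 7 = chi_rho(e) = 7.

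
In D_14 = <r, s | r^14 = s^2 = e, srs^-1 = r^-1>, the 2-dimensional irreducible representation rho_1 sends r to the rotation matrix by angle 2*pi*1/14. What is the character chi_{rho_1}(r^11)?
chi_{rho_1}(r^11) = 2*cos(2*pi*1*11/14) = 2*cos(3*pi/7)

Explanation: rho_1(r^11) is rotation by angle 2*pi*1*11/14, whose trace is 2*cos(2*pi*1*11/14) = 2*cos(3*pi/7).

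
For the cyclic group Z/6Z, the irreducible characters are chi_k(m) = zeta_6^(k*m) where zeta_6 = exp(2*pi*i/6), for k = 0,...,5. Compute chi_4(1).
chi_4(1) = zeta_6^4 = exp(-2*I*pi/3)

Why: chi_4(1) = zeta_6^(4*1) = zeta_6^4. Since zeta_6^6 = 1, this equals zeta_6^4 = exp(2*pi*i*4/6) = exp(-2*I*pi/3).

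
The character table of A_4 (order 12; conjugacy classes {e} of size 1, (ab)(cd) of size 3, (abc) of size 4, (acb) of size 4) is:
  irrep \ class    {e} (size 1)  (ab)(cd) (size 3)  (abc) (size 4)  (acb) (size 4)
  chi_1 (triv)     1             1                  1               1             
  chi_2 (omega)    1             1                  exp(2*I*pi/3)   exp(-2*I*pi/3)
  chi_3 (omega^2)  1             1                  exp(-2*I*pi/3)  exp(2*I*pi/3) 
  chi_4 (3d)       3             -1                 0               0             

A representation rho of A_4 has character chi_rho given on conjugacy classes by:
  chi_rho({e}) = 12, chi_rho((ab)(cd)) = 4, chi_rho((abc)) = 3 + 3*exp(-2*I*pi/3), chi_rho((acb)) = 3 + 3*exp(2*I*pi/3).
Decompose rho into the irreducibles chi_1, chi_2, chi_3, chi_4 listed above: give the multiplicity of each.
Multiplicities: chi_1: 3, chi_2: 0, chi_3: 3, chi_4: 2.

Proof sketch: Use <chi_rho, chi> = (1/|G|) sum_C |C| * chi_rho(C) * conj(chi(C)) with |G| = 12 for each irreducible chi in the table:
  <chi_rho, chi_1> = (1/12)[1*(12)*conj(1) + 3*(4)*conj(1) + 4*(3 + 3*exp(-2*I*pi/3))*conj(1) + 4*(3 + 3*exp(2*I*pi/3))*conj(1)]
      = (1/12)[(12) + (12) + (12 + 12*exp(-2*I*pi/3)) + (12 + 12*exp(2*I*pi/3))] = 36/12 = 3
  <chi_rho, chi_2> = (1/12)[1*(12)*conj(1) + 3*(4)*conj(1) + 4*(3 + 3*exp(-2*I*pi/3))*conj(exp(2*I*pi/3)) + 4*(3 + 3*exp(2*I*pi/3))*conj(exp(-2*I*pi/3))]
      = (1/12)[(12) + (12) + (-12) + (-12)] = 0/12 = 0
  <chi_rho, chi_3> = (1/12)[1*(12)*conj(1) + 3*(4)*conj(1) + 4*(3 + 3*exp(-2*I*pi/3))*conj(exp(-2*I*pi/3)) + 4*(3 + 3*exp(2*I*pi/3))*conj(exp(2*I*pi/3))]
      = (1/12)[(12) + (12) + (12 + 12*exp(2*I*pi/3)) + (12 + 12*exp(-2*I*pi/3))] = 36/12 = 3
  <chi_rho, chi_4> = (1/12)[1*(12)*conj(3) + 3*(4)*conj(-1) + 4*(3 + 3*exp(-2*I*pi/3))*conj(0) + 4*(3 + 3*exp(2*I*pi/3))*conj(0)]
      = (1/12)[(36) + (-12) + (0) + (0)] = 24/12 = 2
(Exp terms are combined using exp(i*s)*conj(exp(i*t)) = exp(i*(s-t)), and sums of them are collapsed using the identity that for every m > 1 the m distinct m-th roots of unity sum to 0, e.g. 1 + exp(2*I*pi/3) + exp(-2*I*pi/3) = 0.)
Dimension check: dim(rho) = sum (mult * dim) = 3*1 + 0*1 + 3*1 + 2*3 = 12 = chi_rho(e) = 12.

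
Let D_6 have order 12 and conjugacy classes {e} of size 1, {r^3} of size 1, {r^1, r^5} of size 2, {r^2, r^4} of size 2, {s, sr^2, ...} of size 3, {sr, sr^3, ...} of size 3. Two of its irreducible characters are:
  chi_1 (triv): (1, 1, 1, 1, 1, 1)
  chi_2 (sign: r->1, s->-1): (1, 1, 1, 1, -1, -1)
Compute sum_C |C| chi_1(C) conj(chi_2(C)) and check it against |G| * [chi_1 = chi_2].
Sum = 0; so <chi_1, chi_2> = 0 (distinct irreducibles are orthogonal).

Compute term by term over conjugacy classes (|C| * chi_1(C) * conj(chi_2(C))):
  1*(1)*conj(1) + 1*(1)*conj(1) + 2*(1)*conj(1) + 2*(1)*conj(1) + 3*(1)*conj(-1) + 3*(1)*conj(-1)
  = (1) + (1) + (2) + (2) + (-3) + (-3)
  = 0.
Dividing by |G| = 12 gives 0/12 = 0, matching the row-orthogonality relation <chi_1, chi_2> = [chi_1 = chi_2].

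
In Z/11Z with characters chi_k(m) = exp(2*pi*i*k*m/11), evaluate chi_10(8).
chi_10(8) = zeta_11^80 = exp(6*I*pi/11)

Solution. chi_10(8) = zeta_11^(10*8) = zeta_11^80. Since zeta_11^11 = 1, this equals zeta_11^3 = exp(2*pi*i*3/11) = exp(6*I*pi/11).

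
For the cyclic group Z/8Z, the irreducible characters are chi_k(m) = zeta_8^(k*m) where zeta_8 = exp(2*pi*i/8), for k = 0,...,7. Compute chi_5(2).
chi_5(2) = zeta_8^10 = I

Details: chi_5(2) = zeta_8^(5*2) = zeta_8^10. Since zeta_8^8 = 1, this equals zeta_8^2 = exp(2*pi*i*2/8) = I.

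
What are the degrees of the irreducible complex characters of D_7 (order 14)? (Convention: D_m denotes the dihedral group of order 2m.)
Dimensions: 1, 1, 2, 2, 2

Justification: There are 5 irreducibles (= number of conjugacy classes). Their dimensions d_i satisfy sum d_i^2 = |G| = 14: 1 + 1 + 4 + 4 + 4 = 14.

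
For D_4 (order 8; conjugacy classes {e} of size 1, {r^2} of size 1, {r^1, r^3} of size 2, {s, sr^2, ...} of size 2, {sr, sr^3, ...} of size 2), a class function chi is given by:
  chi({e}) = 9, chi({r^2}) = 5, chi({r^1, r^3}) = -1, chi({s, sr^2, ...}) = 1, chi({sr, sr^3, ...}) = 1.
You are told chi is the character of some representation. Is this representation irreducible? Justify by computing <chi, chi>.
Not irreducible (reducible): <chi, chi> = 14 > 1.

Details: <chi, chi> = (1/|G|) sum_C |C| * |chi(C)|^2 = (1/8)[1*|9|^2 + 1*|5|^2 + 2*|-1|^2 + 2*|1|^2 + 2*|1|^2]
  = (1/8)[(81) + (25) + (2) + (2) + (2)] = 112/8 = 14.
A character is irreducible iff <chi, chi> = 1, so this representation is reducible.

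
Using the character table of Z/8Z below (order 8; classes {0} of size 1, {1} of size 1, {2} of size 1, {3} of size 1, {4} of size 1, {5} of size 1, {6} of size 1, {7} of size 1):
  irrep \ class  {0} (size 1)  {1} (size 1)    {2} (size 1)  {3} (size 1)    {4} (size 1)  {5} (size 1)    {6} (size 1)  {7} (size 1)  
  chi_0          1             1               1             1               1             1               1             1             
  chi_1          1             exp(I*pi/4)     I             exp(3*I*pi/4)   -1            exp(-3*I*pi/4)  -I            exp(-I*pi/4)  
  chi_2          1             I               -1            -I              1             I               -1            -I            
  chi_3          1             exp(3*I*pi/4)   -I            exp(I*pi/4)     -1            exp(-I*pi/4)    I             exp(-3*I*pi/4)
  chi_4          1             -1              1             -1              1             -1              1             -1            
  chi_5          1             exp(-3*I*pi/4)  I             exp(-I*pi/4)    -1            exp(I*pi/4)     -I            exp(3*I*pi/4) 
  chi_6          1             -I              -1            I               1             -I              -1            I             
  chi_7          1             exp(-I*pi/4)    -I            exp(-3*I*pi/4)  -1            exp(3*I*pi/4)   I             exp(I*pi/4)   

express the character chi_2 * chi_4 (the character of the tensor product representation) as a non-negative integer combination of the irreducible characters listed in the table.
chi_2 tensor chi_4 = chi_6 (all other irreducibles have multiplicity 0).

Why: The character of a tensor product is the pointwise product (chi_2 * chi_4)(C) = chi_2(C) * chi_4(C):
  {0}: (1)*(1), {1}: (I)*(-1), {2}: (-1)*(1), {3}: (-I)*(-1), {4}: (1)*(1), {5}: (I)*(-1), {6}: (-1)*(1), {7}: (-I)*(-1)
so (chi_2 * chi_4) takes values
  {0} -> 1, {1} -> -I, {2} -> -1, {3} -> I, {4} -> 1, {5} -> -I, {6} -> -1, {7} -> I.
Now take the inner product of this character with each irreducible chi from the table, <chi_2*chi_4, chi> = (1/8) sum_C |C| (chi_2*chi_4)(C) conj(chi(C)):
  <chi_2*chi_4, chi_0> = (1/8)[1*(1)*conj(1) + 1*(-I)*conj(1) + 1*(-1)*conj(1) + 1*(I)*conj(1) + 1*(1)*conj(1) + 1*(-I)*conj(1) + 1*(-1)*conj(1) + 1*(I)*conj(1)]
      = (1/8)[(1) + (-I) + (-1) + (I) + (1) + (-I) + (-1) + (I)] = 0/8 = 0
  <chi_2*chi_4, chi_1> = (1/8)[1*(1)*conj(1) + 1*(-I)*conj(exp(I*pi/4)) + 1*(-1)*conj(I) + 1*(I)*conj(exp(3*I*pi/4)) + 1*(1)*conj(-1) + 1*(-I)*conj(exp(-3*I*pi/4)) + 1*(-1)*conj(-I) + 1*(I)*conj(exp(-I*pi/4))]
      = (1/8)[(1) + (-exp(I*pi/4)) + (I) + (exp(-I*pi/4)) + (-1) + (-exp(-3*I*pi/4)) + (-I) + (exp(3*I*pi/4))] = 0/8 = 0
  <chi_2*chi_4, chi_2> = (1/8)[1*(1)*conj(1) + 1*(-I)*conj(I) + 1*(-1)*conj(-1) + 1*(I)*conj(-I) + 1*(1)*conj(1) + 1*(-I)*conj(I) + 1*(-1)*conj(-1) + 1*(I)*conj(-I)]
      = (1/8)[(1) + (-1) + (1) + (-1) + (1) + (-1) + (1) + (-1)] = 0/8 = 0
  <chi_2*chi_4, chi_3> = (1/8)[1*(1)*conj(1) + 1*(-I)*conj(exp(3*I*pi/4)) + 1*(-1)*conj(-I) + 1*(I)*conj(exp(I*pi/4)) + 1*(1)*conj(-1) + 1*(-I)*conj(exp(-I*pi/4)) + 1*(-1)*conj(I) + 1*(I)*conj(exp(-3*I*pi/4))]
      = (1/8)[(1) + (-exp(-I*pi/4)) + (-I) + (exp(I*pi/4)) + (-1) + (-exp(3*I*pi/4)) + (I) + (exp(-3*I*pi/4))] = 0/8 = 0
  <chi_2*chi_4, chi_4> = (1/8)[1*(1)*conj(1) + 1*(-I)*conj(-1) + 1*(-1)*conj(1) + 1*(I)*conj(-1) + 1*(1)*conj(1) + 1*(-I)*conj(-1) + 1*(-1)*conj(1) + 1*(I)*conj(-1)]
      = (1/8)[(1) + (I) + (-1) + (-I) + (1) + (I) + (-1) + (-I)] = 0/8 = 0
  <chi_2*chi_4, chi_5> = (1/8)[1*(1)*conj(1) + 1*(-I)*conj(exp(-3*I*pi/4)) + 1*(-1)*conj(I) + 1*(I)*conj(exp(-I*pi/4)) + 1*(1)*conj(-1) + 1*(-I)*conj(exp(I*pi/4)) + 1*(-1)*conj(-I) + 1*(I)*conj(exp(3*I*pi/4))]
      = (1/8)[(1) + (-exp(-3*I*pi/4)) + (I) + (exp(3*I*pi/4)) + (-1) + (-exp(I*pi/4)) + (-I) + (exp(-I*pi/4))] = 0/8 = 0
  <chi_2*chi_4, chi_6> = (1/8)[1*(1)*conj(1) + 1*(-I)*conj(-I) + 1*(-1)*conj(-1) + 1*(I)*conj(I) + 1*(1)*conj(1) + 1*(-I)*conj(-I) + 1*(-1)*conj(-1) + 1*(I)*conj(I)]
      = (1/8)[(1) + (1) + (1) + (1) + (1) + (1) + (1) + (1)] = 8/8 = 1
  <chi_2*chi_4, chi_7> = (1/8)[1*(1)*conj(1) + 1*(-I)*conj(exp(-I*pi/4)) + 1*(-1)*conj(-I) + 1*(I)*conj(exp(-3*I*pi/4)) + 1*(1)*conj(-1) + 1*(-I)*conj(exp(3*I*pi/4)) + 1*(-1)*conj(I) + 1*(I)*conj(exp(I*pi/4))]
      = (1/8)[(1) + (-exp(3*I*pi/4)) + (-I) + (exp(-3*I*pi/4)) + (-1) + (-exp(-I*pi/4)) + (I) + (exp(I*pi/4))] = 0/8 = 0
(Exp terms are combined using exp(i*s)*conj(exp(i*t)) = exp(i*(s-t)), and sums of them are collapsed using the identity that for every m > 1 the m distinct m-th roots of unity sum to 0, e.g. 1 + exp(2*I*pi/3) + exp(-2*I*pi/3) = 0.)
Hence the multiplicities are chi_6: 1. Dimension check: dim(chi_2)*dim(chi_4) = 1*1 = 1 and sum (mult * dim) = 1*1 = 1.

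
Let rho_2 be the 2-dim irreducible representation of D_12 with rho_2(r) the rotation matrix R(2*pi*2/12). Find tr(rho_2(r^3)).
chi_{rho_2}(r^3) = 2*cos(2*pi*2*3/12) = -2

Argument: rho_2(r^3) is rotation by angle 2*pi*2*3/12, whose trace is 2*cos(2*pi*2*3/12) = -2.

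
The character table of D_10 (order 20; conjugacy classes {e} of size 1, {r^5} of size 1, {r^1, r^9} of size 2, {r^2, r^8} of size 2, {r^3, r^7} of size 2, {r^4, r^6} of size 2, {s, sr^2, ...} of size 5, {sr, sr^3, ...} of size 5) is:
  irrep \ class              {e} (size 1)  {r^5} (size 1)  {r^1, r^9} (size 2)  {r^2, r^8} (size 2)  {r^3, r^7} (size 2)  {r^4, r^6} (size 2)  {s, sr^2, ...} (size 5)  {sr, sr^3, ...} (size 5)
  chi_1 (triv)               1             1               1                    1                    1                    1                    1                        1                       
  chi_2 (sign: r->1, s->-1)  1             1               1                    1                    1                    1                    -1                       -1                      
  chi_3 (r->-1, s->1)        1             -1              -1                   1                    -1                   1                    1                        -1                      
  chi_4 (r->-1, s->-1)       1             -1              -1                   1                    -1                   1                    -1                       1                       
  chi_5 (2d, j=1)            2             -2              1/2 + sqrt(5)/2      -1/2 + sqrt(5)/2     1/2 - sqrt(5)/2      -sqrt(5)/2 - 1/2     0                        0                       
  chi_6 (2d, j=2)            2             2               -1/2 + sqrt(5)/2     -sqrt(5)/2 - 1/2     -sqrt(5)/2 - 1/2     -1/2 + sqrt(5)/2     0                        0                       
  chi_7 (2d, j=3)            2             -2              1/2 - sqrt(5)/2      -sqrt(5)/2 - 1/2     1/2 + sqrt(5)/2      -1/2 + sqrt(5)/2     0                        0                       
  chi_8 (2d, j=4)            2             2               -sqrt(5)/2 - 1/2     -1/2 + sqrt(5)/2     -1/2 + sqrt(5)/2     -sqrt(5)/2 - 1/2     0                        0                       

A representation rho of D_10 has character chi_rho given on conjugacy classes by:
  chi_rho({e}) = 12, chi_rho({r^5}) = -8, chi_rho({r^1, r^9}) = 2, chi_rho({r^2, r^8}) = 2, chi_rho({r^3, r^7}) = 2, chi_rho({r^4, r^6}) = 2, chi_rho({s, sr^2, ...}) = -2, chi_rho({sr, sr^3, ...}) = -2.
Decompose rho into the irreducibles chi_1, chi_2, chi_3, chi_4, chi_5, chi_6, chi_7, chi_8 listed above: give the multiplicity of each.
Multiplicities: chi_1: 0, chi_2: 2, chi_3: 1, chi_4: 1, chi_5: 2, chi_6: 0, chi_7: 2, chi_8: 0.

Derivation: Use <chi_rho, chi> = (1/|G|) sum_C |C| * chi_rho(C) * conj(chi(C)) with |G| = 20 for each irreducible chi in the table:
  <chi_rho, chi_1> = (1/20)[1*(12)*conj(1) + 1*(-8)*conj(1) + 2*(2)*conj(1) + 2*(2)*conj(1) + 2*(2)*conj(1) + 2*(2)*conj(1) + 5*(-2)*conj(1) + 5*(-2)*conj(1)]
      = (1/20)[(12) + (-8) + (4) + (4) + (4) + (4) + (-10) + (-10)] = 0/20 = 0
  <chi_rho, chi_2> = (1/20)[1*(12)*conj(1) + 1*(-8)*conj(1) + 2*(2)*conj(1) + 2*(2)*conj(1) + 2*(2)*conj(1) + 2*(2)*conj(1) + 5*(-2)*conj(-1) + 5*(-2)*conj(-1)]
      = (1/20)[(12) + (-8) + (4) + (4) + (4) + (4) + (10) + (10)] = 40/20 = 2
  <chi_rho, chi_3> = (1/20)[1*(12)*conj(1) + 1*(-8)*conj(-1) + 2*(2)*conj(-1) + 2*(2)*conj(1) + 2*(2)*conj(-1) + 2*(2)*conj(1) + 5*(-2)*conj(1) + 5*(-2)*conj(-1)]
      = (1/20)[(12) + (8) + (-4) + (4) + (-4) + (4) + (-10) + (10)] = 20/20 = 1
  <chi_rho, chi_4> = (1/20)[1*(12)*conj(1) + 1*(-8)*conj(-1) + 2*(2)*conj(-1) + 2*(2)*conj(1) + 2*(2)*conj(-1) + 2*(2)*conj(1) + 5*(-2)*conj(-1) + 5*(-2)*conj(1)]
      = (1/20)[(12) + (8) + (-4) + (4) + (-4) + (4) + (10) + (-10)] = 20/20 = 1
  <chi_rho, chi_5> = (1/20)[1*(12)*conj(2) + 1*(-8)*conj(-2) + 2*(2)*conj(1/2 + sqrt(5)/2) + 2*(2)*conj(-1/2 + sqrt(5)/2) + 2*(2)*conj(1/2 - sqrt(5)/2) + 2*(2)*conj(-sqrt(5)/2 - 1/2) + 5*(-2)*conj(0) + 5*(-2)*conj(0)]
      = (1/20)[(24) + (16) + (2 + 2*sqrt(5)) + (-2 + 2*sqrt(5)) + (2 - 2*sqrt(5)) + (-2*sqrt(5) - 2) + (0) + (0)] = 40/20 = 2
  <chi_rho, chi_6> = (1/20)[1*(12)*conj(2) + 1*(-8)*conj(2) + 2*(2)*conj(-1/2 + sqrt(5)/2) + 2*(2)*conj(-sqrt(5)/2 - 1/2) + 2*(2)*conj(-sqrt(5)/2 - 1/2) + 2*(2)*conj(-1/2 + sqrt(5)/2) + 5*(-2)*conj(0) + 5*(-2)*conj(0)]
      = (1/20)[(24) + (-16) + (-2 + 2*sqrt(5)) + (-2*sqrt(5) - 2) + (-2*sqrt(5) - 2) + (-2 + 2*sqrt(5)) + (0) + (0)] = 0/20 = 0
  <chi_rho, chi_7> = (1/20)[1*(12)*conj(2) + 1*(-8)*conj(-2) + 2*(2)*conj(1/2 - sqrt(5)/2) + 2*(2)*conj(-sqrt(5)/2 - 1/2) + 2*(2)*conj(1/2 + sqrt(5)/2) + 2*(2)*conj(-1/2 + sqrt(5)/2) + 5*(-2)*conj(0) + 5*(-2)*conj(0)]
      = (1/20)[(24) + (16) + (2 - 2*sqrt(5)) + (-2*sqrt(5) - 2) + (2 + 2*sqrt(5)) + (-2 + 2*sqrt(5)) + (0) + (0)] = 40/20 = 2
  <chi_rho, chi_8> = (1/20)[1*(12)*conj(2) + 1*(-8)*conj(2) + 2*(2)*conj(-sqrt(5)/2 - 1/2) + 2*(2)*conj(-1/2 + sqrt(5)/2) + 2*(2)*conj(-1/2 + sqrt(5)/2) + 2*(2)*conj(-sqrt(5)/2 - 1/2) + 5*(-2)*conj(0) + 5*(-2)*conj(0)]
      = (1/20)[(24) + (-16) + (-2*sqrt(5) - 2) + (-2 + 2*sqrt(5)) + (-2 + 2*sqrt(5)) + (-2*sqrt(5) - 2) + (0) + (0)] = 0/20 = 0
Dimension check: dim(rho) = sum (mult * dim) = 0*1 + 2*1 + 1*1 + 1*1 + 2*2 + 0*2 + 2*2 + 0*2 = 12 = chi_rho(e) = 12.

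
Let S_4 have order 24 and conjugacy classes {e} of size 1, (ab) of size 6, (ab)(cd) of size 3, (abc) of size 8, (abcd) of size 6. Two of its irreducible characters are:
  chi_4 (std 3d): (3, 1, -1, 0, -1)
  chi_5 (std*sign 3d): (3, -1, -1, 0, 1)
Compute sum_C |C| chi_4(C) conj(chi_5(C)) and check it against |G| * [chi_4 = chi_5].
Sum = 0; so <chi_4, chi_5> = 0 (distinct irreducibles are orthogonal).

Working: Compute term by term over conjugacy classes (|C| * chi_4(C) * conj(chi_5(C))):
  1*(3)*conj(3) + 6*(1)*conj(-1) + 3*(-1)*conj(-1) + 8*(0)*conj(0) + 6*(-1)*conj(1)
  = (9) + (-6) + (3) + (0) + (-6)
  = 0.
Dividing by |G| = 24 gives 0/24 = 0, matching the row-orthogonality relation <chi_4, chi_5> = [chi_4 = chi_5].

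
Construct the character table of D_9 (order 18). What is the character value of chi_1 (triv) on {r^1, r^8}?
Conjugacy classes: {e} of size 1, {r^1, r^8} of size 2, {r^2, r^7} of size 2, {r^3, r^6} of size 2, {r^4, r^5} of size 2, {s, sr, ..., sr^8} of size 9.
Character table:
  irrep \ class              {e} (size 1)  {r^1, r^8} (size 2)  {r^2, r^7} (size 2)  {r^3, r^6} (size 2)  {r^4, r^5} (size 2)  {s, sr, ..., sr^8} (size 9)
  chi_1 (triv)               1             1                    1                    1                    1                    1                          
  chi_2 (sign: r->1, s->-1)  1             1                    1                    1                    1                    -1                         
  chi_3 (2d, j=1)            2             2*cos(2*pi/9)        2*cos(4*pi/9)        -1                   -2*cos(pi/9)         0                          
  chi_4 (2d, j=2)            2             2*cos(4*pi/9)        -2*cos(pi/9)         -1                   2*cos(2*pi/9)        0                          
  chi_5 (2d, j=3)            2             -1                   -1                   2                    -1                   0                          
  chi_6 (2d, j=4)            2             -2*cos(pi/9)         2*cos(2*pi/9)        -1                   2*cos(4*pi/9)        0                          

Spot check: chi_1 (triv) on {r^1, r^8} = 1.

Argument: D_9 has order 2*9 = 18 with 6 conjugacy classes, hence 6 irreducibles. Sum of squared dims 1 + 1 + 4 + 4 + 4 + 4 = 18 = |G|. Linear characters come from the abelianisation; the 2-dimensional irreps have character r^k -> 2*cos(2*pi*j*k/9), reflections -> 0.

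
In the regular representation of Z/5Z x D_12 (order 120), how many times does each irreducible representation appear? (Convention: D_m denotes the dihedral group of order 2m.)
Each irreducible V_i of dimension d_i appears with multiplicity d_i, i.e. rho_reg = (direct sum over all irreducibles V_i) d_i V_i. The irreducible dimensions for Z/5Z x D_12 are 1, 1, 1, 1, 1, 1, 1, 1, 1, 1, 1, 1, 1, 1, 1, 1, 1, 1, 1, 1, 2, 2, 2, 2, 2, 2, 2, 2, 2, 2, 2, 2, 2, 2, 2, 2, 2, 2, 2, 2, 2, 2, 2, 2, 2: 20 irreducibles of dimension 1, each with multiplicity 1; 25 irreducibles of dimension 2, each with multiplicity 2. Total dimension 20*1*1 + 25*2*2 = 120 = |G|.

Working: General theorem: in the regular representation of a finite group G, each irreducible appears with multiplicity equal to its dimension. Check: dim(rho_reg) = sum d_i^2 = 1 + 1 + 1 + 1 + 1 + 1 + 1 + 1 + 1 + 1 + 1 + 1 + 1 + 1 + 1 + 1 + 1 + 1 + 1 + 1 + 4 + 4 + 4 + 4 + 4 + 4 + 4 + 4 + 4 + 4 + 4 + 4 + 4 + 4 + 4 + 4 + 4 + 4 + 4 + 4 + 4 + 4 + 4 + 4 + 4 = 120 = |G|.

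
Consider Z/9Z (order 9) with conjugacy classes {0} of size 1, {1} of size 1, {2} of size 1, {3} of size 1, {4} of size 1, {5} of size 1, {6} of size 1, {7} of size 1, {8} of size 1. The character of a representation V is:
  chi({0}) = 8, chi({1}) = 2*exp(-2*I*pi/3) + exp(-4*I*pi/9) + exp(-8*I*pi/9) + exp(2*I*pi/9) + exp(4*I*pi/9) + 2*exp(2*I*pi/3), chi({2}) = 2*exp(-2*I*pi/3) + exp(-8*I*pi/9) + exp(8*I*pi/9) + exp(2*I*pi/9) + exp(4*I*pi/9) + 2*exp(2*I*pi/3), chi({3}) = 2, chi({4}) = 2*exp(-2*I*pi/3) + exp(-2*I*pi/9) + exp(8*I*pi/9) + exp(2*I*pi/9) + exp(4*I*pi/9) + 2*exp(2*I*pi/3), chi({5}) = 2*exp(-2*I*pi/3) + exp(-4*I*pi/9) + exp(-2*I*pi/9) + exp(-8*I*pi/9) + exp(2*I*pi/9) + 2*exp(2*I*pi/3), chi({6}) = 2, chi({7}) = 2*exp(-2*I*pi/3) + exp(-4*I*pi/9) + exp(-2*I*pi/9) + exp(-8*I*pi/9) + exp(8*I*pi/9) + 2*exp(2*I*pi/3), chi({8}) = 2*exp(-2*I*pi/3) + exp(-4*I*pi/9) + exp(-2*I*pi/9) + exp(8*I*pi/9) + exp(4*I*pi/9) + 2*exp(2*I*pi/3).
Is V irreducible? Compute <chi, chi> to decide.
Not irreducible (reducible): <chi, chi> = 12 > 1.

Details: <chi, chi> = (1/|G|) sum_C |C| * |chi(C)|^2 = (1/9)[1*|8|^2 + 1*|2*exp(-2*I*pi/3) + exp(-4*I*pi/9) + exp(-8*I*pi/9) + exp(2*I*pi/9) + exp(4*I*pi/9) + 2*exp(2*I*pi/3)|^2 + 1*|2*exp(-2*I*pi/3) + exp(-8*I*pi/9) + exp(8*I*pi/9) + exp(2*I*pi/9) + exp(4*I*pi/9) + 2*exp(2*I*pi/3)|^2 + 1*|2|^2 + 1*|2*exp(-2*I*pi/3) + exp(-2*I*pi/9) + exp(8*I*pi/9) + exp(2*I*pi/9) + exp(4*I*pi/9) + 2*exp(2*I*pi/3)|^2 + 1*|2*exp(-2*I*pi/3) + exp(-4*I*pi/9) + exp(-2*I*pi/9) + exp(-8*I*pi/9) + exp(2*I*pi/9) + 2*exp(2*I*pi/3)|^2 + 1*|2|^2 + 1*|2*exp(-2*I*pi/3) + exp(-4*I*pi/9) + exp(-2*I*pi/9) + exp(-8*I*pi/9) + exp(8*I*pi/9) + 2*exp(2*I*pi/3)|^2 + 1*|2*exp(-2*I*pi/3) + exp(-4*I*pi/9) + exp(-2*I*pi/9) + exp(8*I*pi/9) + exp(4*I*pi/9) + 2*exp(2*I*pi/3)|^2]
  = (1/9)[(64) + (12 + 6*exp(-2*I*pi/3) + 5*exp(-4*I*pi/9) + 7*exp(-2*I*pi/9) + 8*exp(-8*I*pi/9) + 8*exp(8*I*pi/9) + 7*exp(2*I*pi/9) + 5*exp(4*I*pi/9) + 6*exp(2*I*pi/3)) + (12 + 7*exp(-4*I*pi/9) + 6*exp(-2*I*pi/3) + 8*exp(-2*I*pi/9) + 5*exp(-8*I*pi/9) + 5*exp(8*I*pi/9) + 8*exp(2*I*pi/9) + 6*exp(2*I*pi/3) + 7*exp(4*I*pi/9)) + (4) + (12 + 8*exp(-4*I*pi/9) + 6*exp(-2*I*pi/3) + 5*exp(-2*I*pi/9) + 7*exp(-8*I*pi/9) + 7*exp(8*I*pi/9) + 5*exp(2*I*pi/9) + 6*exp(2*I*pi/3) + 8*exp(4*I*pi/9)) + (12 + 8*exp(-4*I*pi/9) + 6*exp(-2*I*pi/3) + 5*exp(-2*I*pi/9) + 7*exp(-8*I*pi/9) + 7*exp(8*I*pi/9) + 5*exp(2*I*pi/9) + 6*exp(2*I*pi/3) + 8*exp(4*I*pi/9)) + (4) + (12 + 7*exp(-4*I*pi/9) + 6*exp(-2*I*pi/3) + 8*exp(-2*I*pi/9) + 5*exp(-8*I*pi/9) + 5*exp(8*I*pi/9) + 8*exp(2*I*pi/9) + 6*exp(2*I*pi/3) + 7*exp(4*I*pi/9)) + (12 + 6*exp(-2*I*pi/3) + 5*exp(-4*I*pi/9) + 7*exp(-2*I*pi/9) + 8*exp(-8*I*pi/9) + 8*exp(8*I*pi/9) + 7*exp(2*I*pi/9) + 5*exp(4*I*pi/9) + 6*exp(2*I*pi/3))] = 108/9 = 12.
(Exp terms are combined using exp(i*s)*conj(exp(i*t)) = exp(i*(s-t)), and sums of them are collapsed using the identity that for every m > 1 the m distinct m-th roots of unity sum to 0, e.g. 1 + exp(2*I*pi/3) + exp(-2*I*pi/3) = 0.)
A character is irreducible iff <chi, chi> = 1, so this representation is reducible.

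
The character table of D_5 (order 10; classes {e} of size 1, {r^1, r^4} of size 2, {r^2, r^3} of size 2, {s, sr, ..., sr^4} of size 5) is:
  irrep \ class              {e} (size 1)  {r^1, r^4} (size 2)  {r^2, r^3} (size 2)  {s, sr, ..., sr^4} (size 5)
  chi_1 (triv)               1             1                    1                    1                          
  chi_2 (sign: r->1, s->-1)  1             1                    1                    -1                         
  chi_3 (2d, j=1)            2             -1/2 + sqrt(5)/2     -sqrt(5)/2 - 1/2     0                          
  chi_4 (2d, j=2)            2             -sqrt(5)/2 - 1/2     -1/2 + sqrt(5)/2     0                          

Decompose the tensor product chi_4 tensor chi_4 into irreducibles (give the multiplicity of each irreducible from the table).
chi_4 tensor chi_4 = chi_1 + chi_2 + chi_3 (all other irreducibles have multiplicity 0).

Justification: The character of a tensor product is the pointwise product (chi_4 * chi_4)(C) = chi_4(C) * chi_4(C):
  {e}: (2)*(2), {r^1, r^4}: (-sqrt(5)/2 - 1/2)*(-sqrt(5)/2 - 1/2), {r^2, r^3}: (-1/2 + sqrt(5)/2)*(-1/2 + sqrt(5)/2), {s, sr, ..., sr^4}: (0)*(0)
so (chi_4 * chi_4) takes values
  {e} -> 4, {r^1, r^4} -> sqrt(5)/2 + 3/2, {r^2, r^3} -> 3/2 - sqrt(5)/2, {s, sr, ..., sr^4} -> 0.
Now take the inner product of this character with each irreducible chi from the table, <chi_4*chi_4, chi> = (1/10) sum_C |C| (chi_4*chi_4)(C) conj(chi(C)):
  <chi_4*chi_4, chi_1> = (1/10)[1*(4)*conj(1) + 2*(sqrt(5)/2 + 3/2)*conj(1) + 2*(3/2 - sqrt(5)/2)*conj(1) + 5*(0)*conj(1)]
      = (1/10)[(4) + (sqrt(5) + 3) + (3 - sqrt(5)) + (0)] = 10/10 = 1
  <chi_4*chi_4, chi_2> = (1/10)[1*(4)*conj(1) + 2*(sqrt(5)/2 + 3/2)*conj(1) + 2*(3/2 - sqrt(5)/2)*conj(1) + 5*(0)*conj(-1)]
      = (1/10)[(4) + (sqrt(5) + 3) + (3 - sqrt(5)) + (0)] = 10/10 = 1
  <chi_4*chi_4, chi_3> = (1/10)[1*(4)*conj(2) + 2*(sqrt(5)/2 + 3/2)*conj(-1/2 + sqrt(5)/2) + 2*(3/2 - sqrt(5)/2)*conj(-sqrt(5)/2 - 1/2) + 5*(0)*conj(0)]
      = (1/10)[(8) + (1 + sqrt(5)) + (1 - sqrt(5)) + (0)] = 10/10 = 1
  <chi_4*chi_4, chi_4> = (1/10)[1*(4)*conj(2) + 2*(sqrt(5)/2 + 3/2)*conj(-sqrt(5)/2 - 1/2) + 2*(3/2 - sqrt(5)/2)*conj(-1/2 + sqrt(5)/2) + 5*(0)*conj(0)]
      = (1/10)[(8) + (-2*sqrt(5) - 4) + (-4 + 2*sqrt(5)) + (0)] = 0/10 = 0
Hence the multiplicities are chi_1: 1, chi_2: 1, chi_3: 1. Dimension check: dim(chi_4)*dim(chi_4) = 2*2 = 4 and sum (mult * dim) = 1*1 + 1*1 + 1*2 = 4.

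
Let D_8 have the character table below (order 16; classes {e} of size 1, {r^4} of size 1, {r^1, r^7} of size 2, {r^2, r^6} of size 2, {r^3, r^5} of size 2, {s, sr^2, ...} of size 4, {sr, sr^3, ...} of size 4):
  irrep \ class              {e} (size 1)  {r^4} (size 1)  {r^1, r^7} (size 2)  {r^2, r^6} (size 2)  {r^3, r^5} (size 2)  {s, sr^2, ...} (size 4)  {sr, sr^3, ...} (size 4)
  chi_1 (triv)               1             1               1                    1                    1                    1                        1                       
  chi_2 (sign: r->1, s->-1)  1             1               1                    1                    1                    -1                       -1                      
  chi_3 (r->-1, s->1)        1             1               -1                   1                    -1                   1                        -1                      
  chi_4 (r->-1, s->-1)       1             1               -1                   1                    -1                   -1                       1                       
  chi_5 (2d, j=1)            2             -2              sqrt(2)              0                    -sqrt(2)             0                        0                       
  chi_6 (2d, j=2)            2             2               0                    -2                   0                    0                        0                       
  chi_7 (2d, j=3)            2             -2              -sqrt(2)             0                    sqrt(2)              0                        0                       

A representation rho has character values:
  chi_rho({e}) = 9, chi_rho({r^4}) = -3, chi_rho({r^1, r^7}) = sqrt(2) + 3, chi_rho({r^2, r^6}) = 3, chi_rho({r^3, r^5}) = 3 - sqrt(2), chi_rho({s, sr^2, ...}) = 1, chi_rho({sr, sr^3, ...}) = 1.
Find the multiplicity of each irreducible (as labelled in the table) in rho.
Multiplicities: chi_1: 2, chi_2: 1, chi_3: 0, chi_4: 0, chi_5: 2, chi_6: 0, chi_7: 1.

Use <chi_rho, chi> = (1/|G|) sum_C |C| * chi_rho(C) * conj(chi(C)) with |G| = 16 for each irreducible chi in the table:
  <chi_rho, chi_1> = (1/16)[1*(9)*conj(1) + 1*(-3)*conj(1) + 2*(sqrt(2) + 3)*conj(1) + 2*(3)*conj(1) + 2*(3 - sqrt(2))*conj(1) + 4*(1)*conj(1) + 4*(1)*conj(1)]
      = (1/16)[(9) + (-3) + (2*sqrt(2) + 6) + (6) + (6 - 2*sqrt(2)) + (4) + (4)] = 32/16 = 2
  <chi_rho, chi_2> = (1/16)[1*(9)*conj(1) + 1*(-3)*conj(1) + 2*(sqrt(2) + 3)*conj(1) + 2*(3)*conj(1) + 2*(3 - sqrt(2))*conj(1) + 4*(1)*conj(-1) + 4*(1)*conj(-1)]
      = (1/16)[(9) + (-3) + (2*sqrt(2) + 6) + (6) + (6 - 2*sqrt(2)) + (-4) + (-4)] = 16/16 = 1
  <chi_rho, chi_3> = (1/16)[1*(9)*conj(1) + 1*(-3)*conj(1) + 2*(sqrt(2) + 3)*conj(-1) + 2*(3)*conj(1) + 2*(3 - sqrt(2))*conj(-1) + 4*(1)*conj(1) + 4*(1)*conj(-1)]
      = (1/16)[(9) + (-3) + (-6 - 2*sqrt(2)) + (6) + (-6 + 2*sqrt(2)) + (4) + (-4)] = 0/16 = 0
  <chi_rho, chi_4> = (1/16)[1*(9)*conj(1) + 1*(-3)*conj(1) + 2*(sqrt(2) + 3)*conj(-1) + 2*(3)*conj(1) + 2*(3 - sqrt(2))*conj(-1) + 4*(1)*conj(-1) + 4*(1)*conj(1)]
      = (1/16)[(9) + (-3) + (-6 - 2*sqrt(2)) + (6) + (-6 + 2*sqrt(2)) + (-4) + (4)] = 0/16 = 0
  <chi_rho, chi_5> = (1/16)[1*(9)*conj(2) + 1*(-3)*conj(-2) + 2*(sqrt(2) + 3)*conj(sqrt(2)) + 2*(3)*conj(0) + 2*(3 - sqrt(2))*conj(-sqrt(2)) + 4*(1)*conj(0) + 4*(1)*conj(0)]
      = (1/16)[(18) + (6) + (4 + 6*sqrt(2)) + (0) + (4 - 6*sqrt(2)) + (0) + (0)] = 32/16 = 2
  <chi_rho, chi_6> = (1/16)[1*(9)*conj(2) + 1*(-3)*conj(2) + 2*(sqrt(2) + 3)*conj(0) + 2*(3)*conj(-2) + 2*(3 - sqrt(2))*conj(0) + 4*(1)*conj(0) + 4*(1)*conj(0)]
      = (1/16)[(18) + (-6) + (0) + (-12) + (0) + (0) + (0)] = 0/16 = 0
  <chi_rho, chi_7> = (1/16)[1*(9)*conj(2) + 1*(-3)*conj(-2) + 2*(sqrt(2) + 3)*conj(-sqrt(2)) + 2*(3)*conj(0) + 2*(3 - sqrt(2))*conj(sqrt(2)) + 4*(1)*conj(0) + 4*(1)*conj(0)]
      = (1/16)[(18) + (6) + (-6*sqrt(2) - 4) + (0) + (-4 + 6*sqrt(2)) + (0) + (0)] = 16/16 = 1
Dimension check: dim(rho) = sum (mult * dim) = 2*1 + 1*1 + 0*1 + 0*1 + 2*2 + 0*2 + 1*2 = 9 = chi_rho(e) = 9.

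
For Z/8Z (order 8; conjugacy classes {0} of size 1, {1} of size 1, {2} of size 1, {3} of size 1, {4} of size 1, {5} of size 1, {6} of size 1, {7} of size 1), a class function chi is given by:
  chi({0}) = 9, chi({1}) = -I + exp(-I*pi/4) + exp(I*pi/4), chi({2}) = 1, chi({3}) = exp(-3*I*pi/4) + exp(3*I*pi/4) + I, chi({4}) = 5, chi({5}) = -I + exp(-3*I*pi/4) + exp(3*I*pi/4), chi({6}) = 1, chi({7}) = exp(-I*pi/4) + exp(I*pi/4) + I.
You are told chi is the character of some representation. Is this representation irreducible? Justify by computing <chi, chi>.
Not irreducible (reducible): <chi, chi> = 15 > 1.

Proof sketch: <chi, chi> = (1/|G|) sum_C |C| * |chi(C)|^2 = (1/8)[1*|9|^2 + 1*|-I + exp(-I*pi/4) + exp(I*pi/4)|^2 + 1*|1|^2 + 1*|exp(-3*I*pi/4) + exp(3*I*pi/4) + I|^2 + 1*|5|^2 + 1*|-I + exp(-3*I*pi/4) + exp(3*I*pi/4)|^2 + 1*|1|^2 + 1*|exp(-I*pi/4) + exp(I*pi/4) + I|^2]
  = (1/8)[(81) + (3) + (1) + (3) + (25) + (3) + (1) + (3)] = 120/8 = 15.
(Exp terms are combined using exp(i*s)*conj(exp(i*t)) = exp(i*(s-t)), and sums of them are collapsed using the identity that for every m > 1 the m distinct m-th roots of unity sum to 0, e.g. 1 + exp(2*I*pi/3) + exp(-2*I*pi/3) = 0.)
A character is irreducible iff <chi, chi> = 1, so this representation is reducible.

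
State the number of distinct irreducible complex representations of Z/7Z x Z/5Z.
35

Working: The number of irreducible complex representations of a finite group equals its number of conjugacy classes. Z/7Z x Z/5Z is abelian of order 35, so every element is its own conjugacy class: 35 classes, so Z/7Z x Z/5Z (order 35) has exactly 35 irreducible complex representations.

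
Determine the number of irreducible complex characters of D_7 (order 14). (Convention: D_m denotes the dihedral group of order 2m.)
5

Explanation: The number of irreducible complex representations of a finite group equals its number of conjugacy classes. D_7 has 5 conjugacy classes ((n+3)/2 for n odd), so D_7 (order 14) has exactly 5 irreducible complex representations.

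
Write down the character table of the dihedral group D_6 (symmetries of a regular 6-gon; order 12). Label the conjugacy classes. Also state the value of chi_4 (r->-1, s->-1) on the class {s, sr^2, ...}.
Conjugacy classes: {e} of size 1, {r^3} of size 1, {r^1, r^5} of size 2, {r^2, r^4} of size 2, {s, sr^2, ...} of size 3, {sr, sr^3, ...} of size 3.
Character table:
  irrep \ class              {e} (size 1)  {r^3} (size 1)  {r^1, r^5} (size 2)  {r^2, r^4} (size 2)  {s, sr^2, ...} (size 3)  {sr, sr^3, ...} (size 3)
  chi_1 (triv)               1             1               1                    1                    1                        1                       
  chi_2 (sign: r->1, s->-1)  1             1               1                    1                    -1                       -1                      
  chi_3 (r->-1, s->1)        1             -1              -1                   1                    1                        -1                      
  chi_4 (r->-1, s->-1)       1             -1              -1                   1                    -1                       1                       
  chi_5 (2d, j=1)            2             -2              1                    -1                   0                        0                       
  chi_6 (2d, j=2)            2             2               -1                   -1                   0                        0                       

Spot check: chi_4 (r->-1, s->-1) on {s, sr^2, ...} = -1.

Explanation: D_6 has order 2*6 = 12 with 6 conjugacy classes, hence 6 irreducibles. Sum of squared dims 1 + 1 + 1 + 1 + 4 + 4 = 12 = |G|. Linear characters come from the abelianisation; the 2-dimensional irreps have character r^k -> 2*cos(2*pi*j*k/6), reflections -> 0.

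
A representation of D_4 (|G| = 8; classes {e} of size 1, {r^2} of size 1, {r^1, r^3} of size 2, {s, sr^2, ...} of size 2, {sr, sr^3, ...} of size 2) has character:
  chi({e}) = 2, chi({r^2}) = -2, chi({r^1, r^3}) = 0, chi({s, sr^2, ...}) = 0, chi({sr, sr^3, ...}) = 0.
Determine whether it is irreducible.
Irreducible: <chi, chi> = 1.

Justification: <chi, chi> = (1/|G|) sum_C |C| * |chi(C)|^2 = (1/8)[1*|2|^2 + 1*|-2|^2 + 2*|0|^2 + 2*|0|^2 + 2*|0|^2]
  = (1/8)[(4) + (4) + (0) + (0) + (0)] = 8/8 = 1.
A character is irreducible iff <chi, chi> = 1, so this representation is irreducible.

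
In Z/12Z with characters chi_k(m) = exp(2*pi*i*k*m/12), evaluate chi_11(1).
chi_11(1) = zeta_12^11 = exp(-I*pi/6)

Why: chi_11(1) = zeta_12^(11*1) = zeta_12^11. Since zeta_12^12 = 1, this equals zeta_12^11 = exp(2*pi*i*11/12) = exp(-I*pi/6).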